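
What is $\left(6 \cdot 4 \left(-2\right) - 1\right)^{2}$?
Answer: $2401$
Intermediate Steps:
$\left(6 \cdot 4 \left(-2\right) - 1\right)^{2} = \left(6 \left(-8\right) - 1\right)^{2} = \left(-48 - 1\right)^{2} = \left(-49\right)^{2} = 2401$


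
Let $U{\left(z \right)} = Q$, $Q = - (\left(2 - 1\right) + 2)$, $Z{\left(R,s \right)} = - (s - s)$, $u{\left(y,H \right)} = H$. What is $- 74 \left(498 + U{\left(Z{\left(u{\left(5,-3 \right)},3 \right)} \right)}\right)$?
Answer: $-36630$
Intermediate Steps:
$Z{\left(R,s \right)} = 0$ ($Z{\left(R,s \right)} = \left(-1\right) 0 = 0$)
$Q = -3$ ($Q = - (1 + 2) = \left(-1\right) 3 = -3$)
$U{\left(z \right)} = -3$
$- 74 \left(498 + U{\left(Z{\left(u{\left(5,-3 \right)},3 \right)} \right)}\right) = - 74 \left(498 - 3\right) = \left(-74\right) 495 = -36630$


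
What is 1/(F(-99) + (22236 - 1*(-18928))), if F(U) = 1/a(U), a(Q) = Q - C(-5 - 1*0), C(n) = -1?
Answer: 98/4034071 ≈ 2.4293e-5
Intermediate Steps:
a(Q) = 1 + Q (a(Q) = Q - 1*(-1) = Q + 1 = 1 + Q)
F(U) = 1/(1 + U)
1/(F(-99) + (22236 - 1*(-18928))) = 1/(1/(1 - 99) + (22236 - 1*(-18928))) = 1/(1/(-98) + (22236 + 18928)) = 1/(-1/98 + 41164) = 1/(4034071/98) = 98/4034071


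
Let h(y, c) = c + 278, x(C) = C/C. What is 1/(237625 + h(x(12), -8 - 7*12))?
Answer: 1/237811 ≈ 4.2050e-6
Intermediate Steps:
x(C) = 1
h(y, c) = 278 + c
1/(237625 + h(x(12), -8 - 7*12)) = 1/(237625 + (278 + (-8 - 7*12))) = 1/(237625 + (278 + (-8 - 84))) = 1/(237625 + (278 - 92)) = 1/(237625 + 186) = 1/237811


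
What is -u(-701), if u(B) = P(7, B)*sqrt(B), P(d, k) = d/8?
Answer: -7*I*sqrt(701)/8 ≈ -23.167*I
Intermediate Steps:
P(d, k) = d/8 (P(d, k) = d*(1/8) = d/8)
u(B) = 7*sqrt(B)/8 (u(B) = ((1/8)*7)*sqrt(B) = 7*sqrt(B)/8)
-u(-701) = -7*sqrt(-701)/8 = -7*I*sqrt(701)/8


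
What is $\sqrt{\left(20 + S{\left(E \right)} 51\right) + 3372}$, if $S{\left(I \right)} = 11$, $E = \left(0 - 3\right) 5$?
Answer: $\sqrt{3953} \approx 62.873$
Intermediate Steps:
$E = -15$ ($E = \left(-3\right) 5 = -15$)
$\sqrt{\left(20 + S{\left(E \right)} 51\right) + 3372} = \sqrt{\left(20 + 11 \cdot 51\right) + 3372} = \sqrt{\left(20 + 561\right) + 3372} = \sqrt{581 + 3372} = \sqrt{3953}$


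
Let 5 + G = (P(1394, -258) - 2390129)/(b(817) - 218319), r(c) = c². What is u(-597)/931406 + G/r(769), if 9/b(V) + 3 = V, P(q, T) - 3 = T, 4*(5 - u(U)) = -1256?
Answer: 34508961813184609/97883080162447028862 ≈ 0.00035255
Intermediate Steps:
u(U) = 319 (u(U) = 5 - ¼*(-1256) = 5 + 314 = 319)
P(q, T) = 3 + T
b(V) = 9/(-3 + V)
G = 1057214291/177711657 (G = -5 + ((3 - 258) - 2390129)/(9/(-3 + 817) - 218319) = -5 + (-255 - 2390129)/(9/814 - 218319) = -5 - 2390384/(9*(1/814) - 218319) = -5 - 2390384/(9/814 - 218319) = -5 - 2390384/(-177711657/814) = -5 - 2390384*(-814/177711657) = -5 + 1945772576/177711657 = 1057214291/177711657 ≈ 5.9490)
u(-597)/931406 + G/r(769) = 319/931406 + 1057214291/(177711657*(769²)) = 319*(1/931406) + (1057214291/177711657)/591361 = 319/931406 + (1057214291/177711657)*(1/591361) = 319/931406 + 1057214291/105091743195177 = 34508961813184609/97883080162447028862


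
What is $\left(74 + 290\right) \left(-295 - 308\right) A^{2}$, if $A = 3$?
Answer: $-1975428$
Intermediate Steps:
$\left(74 + 290\right) \left(-295 - 308\right) A^{2} = \left(74 + 290\right) \left(-295 - 308\right) 3^{2} = 364 \left(-603\right) 9 = \left(-219492\right) 9 = -1975428$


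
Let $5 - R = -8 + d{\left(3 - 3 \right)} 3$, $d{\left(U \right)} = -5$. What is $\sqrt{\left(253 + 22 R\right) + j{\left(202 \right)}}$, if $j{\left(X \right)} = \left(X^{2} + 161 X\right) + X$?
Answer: $\sqrt{74397} \approx 272.76$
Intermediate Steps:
$R = 28$ ($R = 5 - \left(-8 - 15\right) = 5 - -23 = 5 + 23 = 28$)
$j{\left(X \right)} = X^{2} + 162 X$
$\sqrt{\left(253 + 22 R\right) + j{\left(202 \right)}} = \sqrt{\left(253 + 22 \cdot 28\right) + 202 \left(162 + 202\right)} = \sqrt{\left(253 + 616\right) + 202 \cdot 364} = \sqrt{869 + 73528} = \sqrt{74397}$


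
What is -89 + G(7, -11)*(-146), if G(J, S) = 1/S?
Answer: -833/11 ≈ -75.727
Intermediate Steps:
-89 + G(7, -11)*(-146) = -89 - 146/(-11) = -89 - 1/11*(-146) = -89 + 146/11 = -833/11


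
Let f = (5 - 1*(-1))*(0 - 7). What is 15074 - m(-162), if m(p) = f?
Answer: 15116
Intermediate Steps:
f = -42 (f = (5 + 1)*(-7) = 6*(-7) = -42)
m(p) = -42
15074 - m(-162) = 15074 - 1*(-42) = 15074 + 42 = 15116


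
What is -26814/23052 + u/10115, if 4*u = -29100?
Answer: -860641/457198 ≈ -1.8824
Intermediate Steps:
u = -7275 (u = (1/4)*(-29100) = -7275)
-26814/23052 + u/10115 = -26814/23052 - 7275/10115 = -26814*1/23052 - 7275*1/10115 = -4469/3842 - 1455/2023 = -860641/457198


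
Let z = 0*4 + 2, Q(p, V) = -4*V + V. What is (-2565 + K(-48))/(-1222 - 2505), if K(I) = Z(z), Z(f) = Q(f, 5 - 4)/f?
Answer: 5133/7454 ≈ 0.68862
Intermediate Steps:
Q(p, V) = -3*V
z = 2 (z = 0 + 2 = 2)
Z(f) = -3/f (Z(f) = (-3*(5 - 4))/f = (-3*1)/f = -3/f)
K(I) = -3/2
(-2565 + K(-48))/(-1222 - 2505) = (-2565 - 3/2)/(-1222 - 2505) = -5133/2/(-3727) = -5133/2*(-1/3727) = 5133/7454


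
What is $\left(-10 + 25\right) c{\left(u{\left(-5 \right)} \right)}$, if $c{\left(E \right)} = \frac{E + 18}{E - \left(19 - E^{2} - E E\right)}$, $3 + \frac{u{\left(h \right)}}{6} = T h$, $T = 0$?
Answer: $0$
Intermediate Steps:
$u{\left(h \right)} = -18$ ($u{\left(h \right)} = -18 + 6 \cdot 0 h = -18 + 6 \cdot 0 = -18 + 0 = -18$)
$c{\left(E \right)} = \frac{18 + E}{-19 + E + 2 E^{2}}$ ($c{\left(E \right)} = \frac{18 + E}{E + \left(\left(E^{2} + E^{2}\right) - 19\right)} = \frac{18 + E}{E + \left(2 E^{2} - 19\right)} = \frac{18 + E}{E + \left(-19 + 2 E^{2}\right)} = \frac{18 + E}{-19 + E + 2 E^{2}}$)
$\left(-10 + 25\right) c{\left(u{\left(-5 \right)} \right)} = \left(-10 + 25\right) \frac{18 - 18}{-19 - 18 + 2 \left(-18\right)^{2}} = 15 \frac{1}{-19 - 18 + 2 \cdot 324} \cdot 0 = 15 \frac{1}{-19 - 18 + 648} \cdot 0 = 15 \cdot \frac{1}{611} \cdot 0 = 15 \cdot 0 = 0$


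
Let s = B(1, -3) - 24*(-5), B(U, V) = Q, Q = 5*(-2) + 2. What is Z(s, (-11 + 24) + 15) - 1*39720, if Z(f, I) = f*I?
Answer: -36584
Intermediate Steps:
Q = -8 (Q = -10 + 2 = -8)
B(U, V) = -8
s = 112 (s = -8 - 24*(-5) = -8 + 120 = 112)
Z(f, I) = I*f
Z(s, (-11 + 24) + 15) - 1*39720 = ((-11 + 24) + 15)*112 - 1*39720 = (13 + 15)*112 - 39720 = 28*112 - 39720 = 3136 - 39720 = -36584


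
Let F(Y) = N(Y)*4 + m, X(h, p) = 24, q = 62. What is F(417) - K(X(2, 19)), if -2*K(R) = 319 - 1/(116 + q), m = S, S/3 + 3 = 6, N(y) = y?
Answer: 653793/356 ≈ 1836.5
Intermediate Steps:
S = 9 (S = -9 + 3*6 = -9 + 18 = 9)
m = 9
K(R) = -56781/356 (K(R) = -(319 - 1/(116 + 62))/2 = -(319 - 1/178)/2 = -1/2*56781/178 = -56781/356)
F(Y) = 9 + 4*Y (F(Y) = Y*4 + 9 = 4*Y + 9 = 9 + 4*Y)
F(417) - K(X(2, 19)) = (9 + 4*417) - 1*(-56781/356) = (9 + 1668) + 56781/356 = 1677 + 56781/356 = 653793/356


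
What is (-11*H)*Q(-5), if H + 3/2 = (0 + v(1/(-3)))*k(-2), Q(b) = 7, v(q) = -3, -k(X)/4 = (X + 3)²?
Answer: -1617/2 ≈ -808.50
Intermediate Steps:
k(X) = -4*(3 + X)² (k(X) = -4*(X + 3)² = -4*(3 + X)²)
H = 21/2 (H = -3/2 + (0 - 3)*(-4*(3 - 2)²) = -3/2 - (-12)*1² = -3/2 - (-12) = -3/2 - 3*(-4) = -3/2 + 12 = 21/2 ≈ 10.500)
(-11*H)*Q(-5) = -11*21/2*7 = -231/2*7 = -1617/2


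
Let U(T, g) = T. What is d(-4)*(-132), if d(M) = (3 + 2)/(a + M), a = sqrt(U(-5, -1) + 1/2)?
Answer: 5280/41 + 1980*I*sqrt(2)/41 ≈ 128.78 + 68.296*I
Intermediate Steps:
a = 3*I*sqrt(2)/2 (a = sqrt(-5 + 1/2) = sqrt(-9/2) = 3*I*sqrt(2)/2 ≈ 2.1213*I)
d(M) = 5/(M + 3*I*sqrt(2)/2) (d(M) = (3 + 2)/(3*I*sqrt(2)/2 + M) = 5/(M + 3*I*sqrt(2)/2))
d(-4)*(-132) = (10/(2*(-4) + 3*I*sqrt(2)))*(-132) = (10/(-8 + 3*I*sqrt(2)))*(-132) = -1320/(-8 + 3*I*sqrt(2))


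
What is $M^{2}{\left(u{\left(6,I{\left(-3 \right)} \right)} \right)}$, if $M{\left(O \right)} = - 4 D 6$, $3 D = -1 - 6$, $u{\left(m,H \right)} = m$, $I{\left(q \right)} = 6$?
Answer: $3136$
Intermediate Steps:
$D = - \frac{7}{3}$ ($D = \frac{-1 - 6}{3} = \frac{1}{3} \left(-7\right) = - \frac{7}{3} \approx -2.3333$)
$M{\left(O \right)} = 56$ ($M{\left(O \right)} = \left(-4\right) \left(- \frac{7}{3}\right) 6 = \frac{28}{3} \cdot 6 = 56$)
$M^{2}{\left(u{\left(6,I{\left(-3 \right)} \right)} \right)} = 56^{2} = 3136$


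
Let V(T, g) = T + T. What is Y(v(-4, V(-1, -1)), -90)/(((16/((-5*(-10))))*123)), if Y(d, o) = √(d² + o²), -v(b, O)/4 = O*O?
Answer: 25*√2089/492 ≈ 2.3224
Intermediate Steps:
V(T, g) = 2*T
v(b, O) = -4*O² (v(b, O) = -4*O*O = -4*O²)
Y(v(-4, V(-1, -1)), -90)/(((16/((-5*(-10))))*123)) = √((-4*(2*(-1))²)² + (-90)²)/(((16/((-5*(-10))))*123)) = √((-4*(-2)²)² + 8100)/(((16/50)*123)) = √((-4*4)² + 8100)/(((16*(1/50))*123)) = √((-16)² + 8100)/(((8/25)*123)) = √(256 + 8100)/(984/25) = √8356*(25/984) = (2*√2089)*(25/984) = 25*√2089/492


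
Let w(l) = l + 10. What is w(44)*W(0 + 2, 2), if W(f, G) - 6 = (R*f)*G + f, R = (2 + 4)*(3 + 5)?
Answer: 10800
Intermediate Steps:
w(l) = 10 + l
R = 48 (R = 6*8 = 48)
W(f, G) = 6 + f + 48*G*f (W(f, G) = 6 + ((48*f)*G + f) = 6 + (48*G*f + f) = 6 + (f + 48*G*f) = 6 + f + 48*G*f)
w(44)*W(0 + 2, 2) = (10 + 44)*(6 + (0 + 2) + 48*2*(0 + 2)) = 54*(6 + 2 + 48*2*2) = 54*(6 + 2 + 192) = 54*200 = 10800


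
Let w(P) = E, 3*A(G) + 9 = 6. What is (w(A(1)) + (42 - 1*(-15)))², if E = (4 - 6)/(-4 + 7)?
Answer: 28561/9 ≈ 3173.4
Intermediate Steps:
A(G) = -1 (A(G) = -3 + (⅓)*6 = -3 + 2 = -1)
E = -⅔ (E = -2/3 = -2*⅓ = -⅔ ≈ -0.66667)
w(P) = -⅔
(w(A(1)) + (42 - 1*(-15)))² = (-⅔ + (42 - 1*(-15)))² = (-⅔ + (42 + 15))² = (-⅔ + 57)² = (169/3)² = 28561/9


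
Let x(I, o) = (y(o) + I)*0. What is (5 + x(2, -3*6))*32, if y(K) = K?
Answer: 160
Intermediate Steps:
x(I, o) = 0 (x(I, o) = (o + I)*0 = (I + o)*0 = 0)
(5 + x(2, -3*6))*32 = (5 + 0)*32 = 5*32 = 160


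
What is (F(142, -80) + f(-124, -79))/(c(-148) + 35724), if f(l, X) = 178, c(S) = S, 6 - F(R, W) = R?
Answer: 21/17788 ≈ 0.0011806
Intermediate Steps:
F(R, W) = 6 - R
(F(142, -80) + f(-124, -79))/(c(-148) + 35724) = ((6 - 1*142) + 178)/(-148 + 35724) = ((6 - 142) + 178)/35576 = (-136 + 178)*(1/35576) = 42*(1/35576) = 21/17788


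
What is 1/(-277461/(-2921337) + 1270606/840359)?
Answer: 272774648887/438337240969 ≈ 0.62229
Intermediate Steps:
1/(-277461/(-2921337) + 1270606/840359) = 1/(-277461*(-1/2921337) + 1270606*(1/840359)) = 1/(30829/324593 + 1270606/840359) = 1/(438337240969/272774648887) = 272774648887/438337240969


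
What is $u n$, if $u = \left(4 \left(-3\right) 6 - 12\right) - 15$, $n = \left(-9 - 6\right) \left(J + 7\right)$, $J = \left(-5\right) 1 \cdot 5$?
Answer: $-26730$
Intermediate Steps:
$J = -25$ ($J = \left(-5\right) 5 = -25$)
$n = 270$ ($n = \left(-9 - 6\right) \left(-25 + 7\right) = \left(-15\right) \left(-18\right) = 270$)
$u = -99$ ($u = \left(\left(-12\right) 6 - 12\right) - 15 = \left(-72 - 12\right) - 15 = -84 - 15 = -99$)
$u n = \left(-99\right) 270 = -26730$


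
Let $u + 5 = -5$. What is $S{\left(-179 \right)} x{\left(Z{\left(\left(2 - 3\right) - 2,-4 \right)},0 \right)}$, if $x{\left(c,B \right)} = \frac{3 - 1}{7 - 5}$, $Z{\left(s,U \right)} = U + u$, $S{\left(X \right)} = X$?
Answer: $-179$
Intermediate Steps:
$u = -10$ ($u = -5 - 5 = -10$)
$Z{\left(s,U \right)} = -10 + U$ ($Z{\left(s,U \right)} = U - 10 = -10 + U$)
$x{\left(c,B \right)} = 1$ ($x{\left(c,B \right)} = \frac{2}{2} = 2 \cdot \frac{1}{2} = 1$)
$S{\left(-179 \right)} x{\left(Z{\left(\left(2 - 3\right) - 2,-4 \right)},0 \right)} = \left(-179\right) 1 = -179$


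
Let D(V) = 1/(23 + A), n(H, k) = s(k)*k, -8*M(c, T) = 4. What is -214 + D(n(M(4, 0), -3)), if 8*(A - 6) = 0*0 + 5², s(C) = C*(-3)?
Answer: -54990/257 ≈ -213.97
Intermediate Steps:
s(C) = -3*C
M(c, T) = -½ (M(c, T) = -⅛*4 = -½)
A = 73/8 (A = 6 + (0*0 + 5²)/8 = 6 + (0 + 25)/8 = 6 + (⅛)*25 = 6 + 25/8 = 73/8 ≈ 9.1250)
n(H, k) = -3*k² (n(H, k) = (-3*k)*k = -3*k²)
D(V) = 8/257 (D(V) = 1/(23 + 73/8) = 1/(257/8) = 8/257)
-214 + D(n(M(4, 0), -3)) = -214 + 8/257 = -54990/257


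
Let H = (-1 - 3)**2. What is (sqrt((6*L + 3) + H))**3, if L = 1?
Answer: 125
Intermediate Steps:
H = 16 (H = (-4)**2 = 16)
(sqrt((6*L + 3) + H))**3 = (sqrt((6*1 + 3) + 16))**3 = (sqrt((6 + 3) + 16))**3 = (sqrt(9 + 16))**3 = (sqrt(25))**3 = 5**3 = 125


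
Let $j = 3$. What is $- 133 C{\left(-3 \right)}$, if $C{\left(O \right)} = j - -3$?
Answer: $-798$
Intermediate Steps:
$C{\left(O \right)} = 6$ ($C{\left(O \right)} = 3 - -3 = 3 + 3 = 6$)
$- 133 C{\left(-3 \right)} = \left(-133\right) 6 = -798$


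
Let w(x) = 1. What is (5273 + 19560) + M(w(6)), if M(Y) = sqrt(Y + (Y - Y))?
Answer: 24834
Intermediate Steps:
M(Y) = sqrt(Y) (M(Y) = sqrt(Y + 0) = sqrt(Y))
(5273 + 19560) + M(w(6)) = (5273 + 19560) + sqrt(1) = 24833 + 1 = 24834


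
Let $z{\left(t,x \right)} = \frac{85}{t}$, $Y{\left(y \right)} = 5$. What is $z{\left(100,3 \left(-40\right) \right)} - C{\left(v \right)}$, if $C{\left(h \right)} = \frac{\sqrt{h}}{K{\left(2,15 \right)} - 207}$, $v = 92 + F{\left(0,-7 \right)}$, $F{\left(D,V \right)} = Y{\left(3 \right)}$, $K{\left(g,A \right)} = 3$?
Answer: $\frac{17}{20} + \frac{\sqrt{97}}{204} \approx 0.89828$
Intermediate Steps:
$F{\left(D,V \right)} = 5$
$v = 97$ ($v = 92 + 5 = 97$)
$C{\left(h \right)} = - \frac{\sqrt{h}}{204}$ ($C{\left(h \right)} = \frac{\sqrt{h}}{3 - 207} = \frac{\sqrt{h}}{-204} = - \frac{\sqrt{h}}{204}$)
$z{\left(100,3 \left(-40\right) \right)} - C{\left(v \right)} = \frac{85}{100} - - \frac{\sqrt{97}}{204} = 85 \cdot \frac{1}{100} + \frac{\sqrt{97}}{204} = \frac{17}{20} + \frac{\sqrt{97}}{204}$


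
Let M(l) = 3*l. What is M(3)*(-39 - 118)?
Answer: -1413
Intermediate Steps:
M(3)*(-39 - 118) = (3*3)*(-39 - 118) = 9*(-157) = -1413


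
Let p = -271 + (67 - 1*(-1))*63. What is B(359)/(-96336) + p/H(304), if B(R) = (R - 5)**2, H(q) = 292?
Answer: 607646/48837 ≈ 12.442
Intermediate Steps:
B(R) = (-5 + R)**2
p = 4013 (p = -271 + (67 + 1)*63 = -271 + 68*63 = -271 + 4284 = 4013)
B(359)/(-96336) + p/H(304) = (-5 + 359)**2/(-96336) + 4013/292 = 354**2*(-1/96336) + 4013*(1/292) = 125316*(-1/96336) + 4013/292 = -3481/2676 + 4013/292 = 607646/48837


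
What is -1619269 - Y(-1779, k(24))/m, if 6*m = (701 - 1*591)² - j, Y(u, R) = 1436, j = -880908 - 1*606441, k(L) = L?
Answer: -2428011291397/1499449 ≈ -1.6193e+6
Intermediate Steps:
j = -1487349 (j = -880908 - 606441 = -1487349)
m = 1499449/6 (m = ((701 - 1*591)² - 1*(-1487349))/6 = ((701 - 591)² + 1487349)/6 = (110² + 1487349)/6 = (12100 + 1487349)/6 = (⅙)*1499449 = 1499449/6 ≈ 2.4991e+5)
-1619269 - Y(-1779, k(24))/m = -1619269 - 1436/1499449/6 = -1619269 - 1436*6/1499449 = -1619269 - 1*8616/1499449 = -1619269 - 8616/1499449 = -2428011291397/1499449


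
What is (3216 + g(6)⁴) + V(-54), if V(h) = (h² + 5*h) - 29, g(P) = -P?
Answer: 7129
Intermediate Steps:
V(h) = -29 + h² + 5*h
(3216 + g(6)⁴) + V(-54) = (3216 + (-1*6)⁴) + (-29 + (-54)² + 5*(-54)) = (3216 + (-6)⁴) + (-29 + 2916 - 270) = (3216 + 1296) + 2617 = 4512 + 2617 = 7129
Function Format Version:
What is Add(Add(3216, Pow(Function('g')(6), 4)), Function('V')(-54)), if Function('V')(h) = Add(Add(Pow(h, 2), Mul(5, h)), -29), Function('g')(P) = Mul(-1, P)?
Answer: 7129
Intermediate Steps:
Function('V')(h) = Add(-29, Pow(h, 2), Mul(5, h))
Add(Add(3216, Pow(Function('g')(6), 4)), Function('V')(-54)) = Add(Add(3216, Pow(Mul(-1, 6), 4)), Add(-29, Pow(-54, 2), Mul(5, -54))) = Add(Add(3216, Pow(-6, 4)), Add(-29, 2916, -270)) = Add(Add(3216, 1296), 2617) = Add(4512, 2617) = 7129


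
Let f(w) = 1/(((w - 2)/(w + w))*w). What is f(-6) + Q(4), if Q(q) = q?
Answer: 15/4 ≈ 3.7500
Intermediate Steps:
f(w) = 1/(-1 + w/2) (f(w) = 1/(((-2 + w)/((2*w)))*w) = 1/(((-2 + w)*(1/(2*w)))*w) = 1/(((-2 + w)/(2*w))*w) = 1/(-1 + w/2))
f(-6) + Q(4) = 2/(-2 - 6) + 4 = 2/(-8) + 4 = 2*(-1/8) + 4 = -1/4 + 4 = 15/4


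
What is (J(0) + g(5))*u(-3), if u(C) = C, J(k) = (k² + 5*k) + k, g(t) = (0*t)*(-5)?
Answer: 0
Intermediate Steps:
g(t) = 0 (g(t) = 0*(-5) = 0)
J(k) = k² + 6*k
(J(0) + g(5))*u(-3) = (0*(6 + 0) + 0)*(-3) = (0*6 + 0)*(-3) = (0 + 0)*(-3) = 0*(-3) = 0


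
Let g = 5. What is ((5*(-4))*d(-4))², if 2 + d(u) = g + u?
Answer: 400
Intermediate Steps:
d(u) = 3 + u (d(u) = -2 + (5 + u) = 3 + u)
((5*(-4))*d(-4))² = ((5*(-4))*(3 - 4))² = (-20*(-1))² = 20² = 400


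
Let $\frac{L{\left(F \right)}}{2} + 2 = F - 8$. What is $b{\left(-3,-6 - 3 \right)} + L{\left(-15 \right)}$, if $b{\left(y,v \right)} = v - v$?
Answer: $-50$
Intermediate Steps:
$b{\left(y,v \right)} = 0$
$L{\left(F \right)} = -20 + 2 F$ ($L{\left(F \right)} = -4 + 2 \left(F - 8\right) = -4 + 2 \left(-8 + F\right) = -4 + \left(-16 + 2 F\right) = -20 + 2 F$)
$b{\left(-3,-6 - 3 \right)} + L{\left(-15 \right)} = 0 + \left(-20 + 2 \left(-15\right)\right) = 0 - 50 = -50$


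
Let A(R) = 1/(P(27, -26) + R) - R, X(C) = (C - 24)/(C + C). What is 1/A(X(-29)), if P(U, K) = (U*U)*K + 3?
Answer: -63748090/58255929 ≈ -1.0943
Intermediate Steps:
P(U, K) = 3 + K*U**2 (P(U, K) = U**2*K + 3 = K*U**2 + 3 = 3 + K*U**2)
X(C) = (-24 + C)/(2*C) (X(C) = (-24 + C)/((2*C)) = (-24 + C)*(1/(2*C)) = (-24 + C)/(2*C))
A(R) = 1/(-18951 + R) - R (A(R) = 1/((3 - 26*27**2) + R) - R = 1/((3 - 26*729) + R) - R = 1/((3 - 18954) + R) - R = 1/(-18951 + R) - R)
1/A(X(-29)) = 1/((1 - ((1/2)*(-24 - 29)/(-29))**2 + 18951*((1/2)*(-24 - 29)/(-29)))/(-18951 + (1/2)*(-24 - 29)/(-29))) = 1/((1 - ((1/2)*(-1/29)*(-53))**2 + 18951*((1/2)*(-1/29)*(-53)))/(-18951 + (1/2)*(-1/29)*(-53))) = 1/((1 - (53/58)**2 + 18951*(53/58))/(-18951 + 53/58)) = 1/((1 - 1*2809/3364 + 1004403/58)/(-1099105/58)) = 1/(-58*(1 - 2809/3364 + 1004403/58)/1099105) = 1/(-58/1099105*58255929/3364) = 1/(-58255929/63748090) = -63748090/58255929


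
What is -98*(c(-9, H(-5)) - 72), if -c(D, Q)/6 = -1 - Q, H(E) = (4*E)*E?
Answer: -52332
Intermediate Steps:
H(E) = 4*E²
c(D, Q) = 6 + 6*Q (c(D, Q) = -6*(-1 - Q) = 6 + 6*Q)
-98*(c(-9, H(-5)) - 72) = -98*((6 + 6*(4*(-5)²)) - 72) = -98*((6 + 6*(4*25)) - 72) = -98*((6 + 6*100) - 72) = -98*((6 + 600) - 72) = -98*(606 - 72) = -98*534 = -52332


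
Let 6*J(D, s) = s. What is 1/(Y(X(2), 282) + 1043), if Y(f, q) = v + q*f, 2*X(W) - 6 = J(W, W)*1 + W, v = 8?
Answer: 1/2226 ≈ 0.00044924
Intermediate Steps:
J(D, s) = s/6
X(W) = 3 + 7*W/12 (X(W) = 3 + ((W/6)*1 + W)/2 = 3 + (W/6 + W)/2 = 3 + (7*W/6)/2 = 3 + 7*W/12)
Y(f, q) = 8 + f*q (Y(f, q) = 8 + q*f = 8 + f*q)
1/(Y(X(2), 282) + 1043) = 1/((8 + (3 + (7/12)*2)*282) + 1043) = 1/((8 + (3 + 7/6)*282) + 1043) = 1/((8 + (25/6)*282) + 1043) = 1/((8 + 1175) + 1043) = 1/(1183 + 1043) = 1/2226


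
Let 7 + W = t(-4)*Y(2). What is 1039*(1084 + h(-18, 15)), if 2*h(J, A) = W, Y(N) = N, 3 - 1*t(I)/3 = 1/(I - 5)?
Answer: 6794021/6 ≈ 1.1323e+6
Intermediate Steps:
t(I) = 9 - 3/(-5 + I) (t(I) = 9 - 3/(I - 5) = 9 - 3/(-5 + I))
W = 35/3 (W = -7 + (3*(-16 + 3*(-4))/(-5 - 4))*2 = -7 + (3*(-16 - 12)/(-9))*2 = -7 + (3*(-⅑)*(-28))*2 = -7 + (28/3)*2 = -7 + 56/3 = 35/3 ≈ 11.667)
h(J, A) = 35/6 (h(J, A) = (½)*(35/3) = 35/6)
1039*(1084 + h(-18, 15)) = 1039*(1084 + 35/6) = 1039*(6539/6) = 6794021/6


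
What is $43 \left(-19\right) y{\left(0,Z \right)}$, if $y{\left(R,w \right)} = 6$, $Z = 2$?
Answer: $-4902$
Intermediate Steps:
$43 \left(-19\right) y{\left(0,Z \right)} = 43 \left(-19\right) 6 = \left(-817\right) 6 = -4902$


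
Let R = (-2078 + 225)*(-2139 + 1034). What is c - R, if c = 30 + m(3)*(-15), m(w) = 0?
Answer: -2047535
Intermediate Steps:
R = 2047565 (R = -1853*(-1105) = 2047565)
c = 30 (c = 30 + 0*(-15) = 30 + 0 = 30)
c - R = 30 - 1*2047565 = 30 - 2047565 = -2047535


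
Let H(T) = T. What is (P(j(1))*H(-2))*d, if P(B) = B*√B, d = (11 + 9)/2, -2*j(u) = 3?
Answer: 15*I*√6 ≈ 36.742*I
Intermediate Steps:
j(u) = -3/2 (j(u) = -½*3 = -3/2)
d = 10 (d = 20*(½) = 10)
P(B) = B^(3/2)
(P(j(1))*H(-2))*d = ((-3/2)^(3/2)*(-2))*10 = (-3*I*√6/4*(-2))*10 = (3*I*√6/2)*10 = 15*I*√6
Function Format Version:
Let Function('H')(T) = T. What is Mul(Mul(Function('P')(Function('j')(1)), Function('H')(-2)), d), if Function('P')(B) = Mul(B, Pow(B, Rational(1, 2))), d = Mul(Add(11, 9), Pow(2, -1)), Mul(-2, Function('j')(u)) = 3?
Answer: Mul(15, I, Pow(6, Rational(1, 2))) ≈ Mul(36.742, I)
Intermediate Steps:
Function('j')(u) = Rational(-3, 2) (Function('j')(u) = Mul(Rational(-1, 2), 3) = Rational(-3, 2))
d = 10 (d = Mul(20, Rational(1, 2)) = 10)
Function('P')(B) = Pow(B, Rational(3, 2))
Mul(Mul(Function('P')(Function('j')(1)), Function('H')(-2)), d) = Mul(Mul(Pow(Rational(-3, 2), Rational(3, 2)), -2), 10) = Mul(Mul(Mul(Rational(-3, 4), I, Pow(6, Rational(1, 2))), -2), 10) = Mul(Mul(Rational(3, 2), I, Pow(6, Rational(1, 2))), 10) = Mul(15, I, Pow(6, Rational(1, 2)))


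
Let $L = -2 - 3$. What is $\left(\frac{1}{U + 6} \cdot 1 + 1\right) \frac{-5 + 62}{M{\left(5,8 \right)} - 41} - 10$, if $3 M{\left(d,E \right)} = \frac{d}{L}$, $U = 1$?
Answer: $- \frac{2512}{217} \approx -11.576$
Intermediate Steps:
$L = -5$
$M{\left(d,E \right)} = - \frac{d}{15}$ ($M{\left(d,E \right)} = \frac{d \frac{1}{-5}}{3} = \frac{d \left(- \frac{1}{5}\right)}{3} = \frac{\left(- \frac{1}{5}\right) d}{3} = - \frac{d}{15}$)
$\left(\frac{1}{U + 6} \cdot 1 + 1\right) \frac{-5 + 62}{M{\left(5,8 \right)} - 41} - 10 = \left(\frac{1}{1 + 6} \cdot 1 + 1\right) \frac{-5 + 62}{\left(- \frac{1}{15}\right) 5 - 41} - 10 = \left(\frac{1}{7} \cdot 1 + 1\right) \frac{57}{- \frac{1}{3} - 41} - 10 = \left(\frac{1}{7} \cdot 1 + 1\right) \frac{57}{- \frac{124}{3}} - 10 = \left(\frac{1}{7} + 1\right) 57 \left(- \frac{3}{124}\right) - 10 = \frac{8}{7} \left(- \frac{171}{124}\right) - 10 = - \frac{342}{217} - 10 = - \frac{2512}{217}$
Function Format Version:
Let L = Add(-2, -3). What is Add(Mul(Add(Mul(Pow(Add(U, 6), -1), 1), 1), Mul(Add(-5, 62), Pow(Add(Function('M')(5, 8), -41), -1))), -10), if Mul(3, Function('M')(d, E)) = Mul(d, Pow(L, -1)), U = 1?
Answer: Rational(-2512, 217) ≈ -11.576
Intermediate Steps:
L = -5
Function('M')(d, E) = Mul(Rational(-1, 15), d) (Function('M')(d, E) = Mul(Rational(1, 3), Mul(d, Pow(-5, -1))) = Mul(Rational(1, 3), Mul(d, Rational(-1, 5))) = Mul(Rational(1, 3), Mul(Rational(-1, 5), d)) = Mul(Rational(-1, 15), d))
Add(Mul(Add(Mul(Pow(Add(U, 6), -1), 1), 1), Mul(Add(-5, 62), Pow(Add(Function('M')(5, 8), -41), -1))), -10) = Add(Mul(Add(Mul(Pow(Add(1, 6), -1), 1), 1), Mul(Add(-5, 62), Pow(Add(Mul(Rational(-1, 15), 5), -41), -1))), -10) = Add(Mul(Add(Mul(Pow(7, -1), 1), 1), Mul(57, Pow(Add(Rational(-1, 3), -41), -1))), -10) = Add(Mul(Add(Mul(Rational(1, 7), 1), 1), Mul(57, Pow(Rational(-124, 3), -1))), -10) = Add(Mul(Add(Rational(1, 7), 1), Mul(57, Rational(-3, 124))), -10) = Add(Mul(Rational(8, 7), Rational(-171, 124)), -10) = Add(Rational(-342, 217), -10) = Rational(-2512, 217)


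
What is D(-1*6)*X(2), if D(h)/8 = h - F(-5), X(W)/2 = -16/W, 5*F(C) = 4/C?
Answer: 18688/25 ≈ 747.52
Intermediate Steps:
F(C) = 4/(5*C) (F(C) = (4/C)/5 = 4/(5*C))
X(W) = -32/W (X(W) = 2*(-16/W) = -32/W)
D(h) = 32/25 + 8*h (D(h) = 8*(h - 4/(5*(-5))) = 8*(h - 4*(-1)/(5*5)) = 8*(h - 1*(-4/25)) = 8*(h + 4/25) = 8*(4/25 + h) = 32/25 + 8*h)
D(-1*6)*X(2) = (32/25 + 8*(-1*6))*(-32/2) = (32/25 + 8*(-6))*(-32*1/2) = (32/25 - 48)*(-16) = -1168/25*(-16) = 18688/25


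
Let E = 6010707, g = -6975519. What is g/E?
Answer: -2325173/2003569 ≈ -1.1605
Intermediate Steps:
g/E = -6975519/6010707 = -6975519*1/6010707 = -2325173/2003569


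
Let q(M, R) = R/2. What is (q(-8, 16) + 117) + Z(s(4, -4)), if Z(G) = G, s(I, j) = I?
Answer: 129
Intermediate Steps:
q(M, R) = R/2 (q(M, R) = R*(½) = R/2)
(q(-8, 16) + 117) + Z(s(4, -4)) = ((½)*16 + 117) + 4 = (8 + 117) + 4 = 125 + 4 = 129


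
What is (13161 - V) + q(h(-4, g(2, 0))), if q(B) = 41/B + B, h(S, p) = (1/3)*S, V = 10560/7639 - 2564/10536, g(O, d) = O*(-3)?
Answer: 176097112035/13414084 ≈ 13128.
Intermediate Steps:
g(O, d) = -3*O
V = 22918441/20121126 (V = 10560*(1/7639) - 2564*1/10536 = 10560/7639 - 641/2634 = 22918441/20121126 ≈ 1.1390)
h(S, p) = S/3 (h(S, p) = (1*(⅓))*S = S/3)
q(B) = B + 41/B
(13161 - V) + q(h(-4, g(2, 0))) = (13161 - 1*22918441/20121126) + ((⅓)*(-4) + 41/(((⅓)*(-4)))) = (13161 - 22918441/20121126) + (-4/3 + 41/(-4/3)) = 264791220845/20121126 + (-4/3 + 41*(-¾)) = 264791220845/20121126 + (-4/3 - 123/4) = 264791220845/20121126 - 385/12 = 176097112035/13414084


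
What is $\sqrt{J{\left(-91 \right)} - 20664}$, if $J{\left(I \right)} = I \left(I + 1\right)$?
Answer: $9 i \sqrt{154} \approx 111.69 i$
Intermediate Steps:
$J{\left(I \right)} = I \left(1 + I\right)$
$\sqrt{J{\left(-91 \right)} - 20664} = \sqrt{- 91 \left(1 - 91\right) - 20664} = \sqrt{\left(-91\right) \left(-90\right) - 20664} = \sqrt{8190 - 20664} = \sqrt{-12474} = 9 i \sqrt{154}$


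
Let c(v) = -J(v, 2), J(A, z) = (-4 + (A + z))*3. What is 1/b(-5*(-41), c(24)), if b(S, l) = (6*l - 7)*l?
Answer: 1/26598 ≈ 3.7597e-5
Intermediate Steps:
J(A, z) = -12 + 3*A + 3*z (J(A, z) = (-4 + A + z)*3 = -12 + 3*A + 3*z)
c(v) = 6 - 3*v (c(v) = -(-12 + 3*v + 3*2) = -(-12 + 3*v + 6) = -(-6 + 3*v) = 6 - 3*v)
b(S, l) = l*(-7 + 6*l) (b(S, l) = (-7 + 6*l)*l = l*(-7 + 6*l))
1/b(-5*(-41), c(24)) = 1/((6 - 3*24)*(-7 + 6*(6 - 3*24))) = 1/((6 - 72)*(-7 + 6*(6 - 72))) = 1/(-66*(-7 + 6*(-66))) = 1/(-66*(-7 - 396)) = 1/(-66*(-403)) = 1/26598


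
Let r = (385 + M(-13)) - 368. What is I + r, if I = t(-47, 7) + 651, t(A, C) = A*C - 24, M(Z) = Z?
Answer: 302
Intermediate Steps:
t(A, C) = -24 + A*C
I = 298 (I = (-24 - 47*7) + 651 = (-24 - 329) + 651 = -353 + 651 = 298)
r = 4 (r = (385 - 13) - 368 = 372 - 368 = 4)
I + r = 298 + 4 = 302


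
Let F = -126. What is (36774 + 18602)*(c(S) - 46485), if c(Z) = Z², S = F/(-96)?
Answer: -41184927459/16 ≈ -2.5741e+9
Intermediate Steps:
S = 21/16 (S = -126/(-96) = -126*(-1/96) = 21/16 ≈ 1.3125)
(36774 + 18602)*(c(S) - 46485) = (36774 + 18602)*((21/16)² - 46485) = 55376*(441/256 - 46485) = 55376*(-11899719/256) = -41184927459/16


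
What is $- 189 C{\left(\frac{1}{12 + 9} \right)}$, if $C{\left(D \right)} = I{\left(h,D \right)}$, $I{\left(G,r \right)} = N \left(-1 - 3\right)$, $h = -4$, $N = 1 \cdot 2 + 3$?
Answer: $3780$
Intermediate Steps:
$N = 5$ ($N = 2 + 3 = 5$)
$I{\left(G,r \right)} = -20$ ($I{\left(G,r \right)} = 5 \left(-1 - 3\right) = 5 \left(-4\right) = -20$)
$C{\left(D \right)} = -20$
$- 189 C{\left(\frac{1}{12 + 9} \right)} = \left(-189\right) \left(-20\right) = 3780$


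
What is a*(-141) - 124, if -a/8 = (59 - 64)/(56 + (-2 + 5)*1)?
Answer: -12956/59 ≈ -219.59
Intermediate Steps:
a = 40/59 (a = -8*(59 - 64)/(56 + (-2 + 5)*1) = -(-40)/(56 + 3*1) = -(-40)/(56 + 3) = -(-40)/59 = -8*(-5/59) = 40/59 ≈ 0.67797)
a*(-141) - 124 = (40/59)*(-141) - 124 = -5640/59 - 124 = -12956/59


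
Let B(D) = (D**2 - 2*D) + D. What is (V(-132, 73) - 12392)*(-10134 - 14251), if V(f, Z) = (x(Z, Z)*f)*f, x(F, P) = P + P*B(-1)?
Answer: -92747469640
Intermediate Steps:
B(D) = D**2 - D
x(F, P) = 3*P (x(F, P) = P + P*(-(-1 - 1)) = P + P*(-1*(-2)) = P + P*2 = P + 2*P = 3*P)
V(f, Z) = 3*Z*f**2 (V(f, Z) = ((3*Z)*f)*f = (3*Z*f)*f = 3*Z*f**2)
(V(-132, 73) - 12392)*(-10134 - 14251) = (3*73*(-132)**2 - 12392)*(-10134 - 14251) = (3*73*17424 - 12392)*(-24385) = (3815856 - 12392)*(-24385) = 3803464*(-24385) = -92747469640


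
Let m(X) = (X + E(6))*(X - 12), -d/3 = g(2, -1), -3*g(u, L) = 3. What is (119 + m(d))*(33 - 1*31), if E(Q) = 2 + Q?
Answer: 40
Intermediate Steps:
g(u, L) = -1 (g(u, L) = -⅓*3 = -1)
d = 3 (d = -3*(-1) = 3)
m(X) = (-12 + X)*(8 + X) (m(X) = (X + (2 + 6))*(X - 12) = (X + 8)*(-12 + X) = (8 + X)*(-12 + X) = (-12 + X)*(8 + X))
(119 + m(d))*(33 - 1*31) = (119 + (-96 + 3² - 4*3))*(33 - 1*31) = (119 + (-96 + 9 - 12))*(33 - 31) = (119 - 99)*2 = 20*2 = 40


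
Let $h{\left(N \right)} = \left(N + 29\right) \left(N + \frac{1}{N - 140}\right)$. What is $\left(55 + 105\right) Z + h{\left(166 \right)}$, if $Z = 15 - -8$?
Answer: $\frac{72115}{2} \approx 36058.0$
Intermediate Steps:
$Z = 23$ ($Z = 15 + 8 = 23$)
$h{\left(N \right)} = \left(29 + N\right) \left(N + \frac{1}{-140 + N}\right)$
$\left(55 + 105\right) Z + h{\left(166 \right)} = \left(55 + 105\right) 23 + \frac{29 + 166^{3} - 673794 - 111 \cdot 166^{2}}{-140 + 166} = 160 \cdot 23 + \frac{29 + 4574296 - 673794 - 3058716}{26} = 3680 + \frac{29 + 4574296 - 673794 - 3058716}{26} = 3680 + \frac{1}{26} \cdot 841815 = 3680 + \frac{64755}{2} = \frac{72115}{2}$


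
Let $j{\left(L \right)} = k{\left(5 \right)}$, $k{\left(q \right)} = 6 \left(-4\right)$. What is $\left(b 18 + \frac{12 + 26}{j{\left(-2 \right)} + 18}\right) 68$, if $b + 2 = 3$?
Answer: $\frac{2380}{3} \approx 793.33$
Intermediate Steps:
$b = 1$ ($b = -2 + 3 = 1$)
$k{\left(q \right)} = -24$
$j{\left(L \right)} = -24$
$\left(b 18 + \frac{12 + 26}{j{\left(-2 \right)} + 18}\right) 68 = \left(1 \cdot 18 + \frac{12 + 26}{-24 + 18}\right) 68 = \left(18 + \frac{38}{-6}\right) 68 = \left(18 + 38 \left(- \frac{1}{6}\right)\right) 68 = \left(18 - \frac{19}{3}\right) 68 = \frac{35}{3} \cdot 68 = \frac{2380}{3}$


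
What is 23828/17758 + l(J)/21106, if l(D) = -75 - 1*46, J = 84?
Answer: 250382525/187400174 ≈ 1.3361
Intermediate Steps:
l(D) = -121 (l(D) = -75 - 46 = -121)
23828/17758 + l(J)/21106 = 23828/17758 - 121/21106 = 23828*(1/17758) - 121*1/21106 = 11914/8879 - 121/21106 = 250382525/187400174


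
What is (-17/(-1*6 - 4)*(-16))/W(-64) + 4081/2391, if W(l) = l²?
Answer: 10406713/6120960 ≈ 1.7002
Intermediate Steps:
(-17/(-1*6 - 4)*(-16))/W(-64) + 4081/2391 = (-17/(-1*6 - 4)*(-16))/((-64)²) + 4081/2391 = (-17/(-6 - 4)*(-16))/4096 + 4081*(1/2391) = (-17/(-10)*(-16))*(1/4096) + 4081/2391 = (-17*(-⅒)*(-16))*(1/4096) + 4081/2391 = ((17/10)*(-16))*(1/4096) + 4081/2391 = -136/5*1/4096 + 4081/2391 = -17/2560 + 4081/2391 = 10406713/6120960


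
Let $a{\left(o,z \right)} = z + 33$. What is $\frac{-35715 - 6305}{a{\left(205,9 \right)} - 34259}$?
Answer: $\frac{42020}{34217} \approx 1.228$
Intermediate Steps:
$a{\left(o,z \right)} = 33 + z$
$\frac{-35715 - 6305}{a{\left(205,9 \right)} - 34259} = \frac{-35715 - 6305}{\left(33 + 9\right) - 34259} = - \frac{42020}{42 - 34259} = - \frac{42020}{-34217} = \left(-42020\right) \left(- \frac{1}{34217}\right) = \frac{42020}{34217}$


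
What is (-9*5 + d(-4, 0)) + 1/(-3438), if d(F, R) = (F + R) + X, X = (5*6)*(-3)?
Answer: -477883/3438 ≈ -139.00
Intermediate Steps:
X = -90 (X = 30*(-3) = -90)
d(F, R) = -90 + F + R (d(F, R) = (F + R) - 90 = -90 + F + R)
(-9*5 + d(-4, 0)) + 1/(-3438) = (-9*5 + (-90 - 4 + 0)) + 1/(-3438) = (-45 - 94) - 1/3438 = -139 - 1/3438 = -477883/3438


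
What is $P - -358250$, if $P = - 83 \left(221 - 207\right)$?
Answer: $357088$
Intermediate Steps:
$P = -1162$ ($P = \left(-83\right) 14 = -1162$)
$P - -358250 = -1162 - -358250 = -1162 + 358250 = 357088$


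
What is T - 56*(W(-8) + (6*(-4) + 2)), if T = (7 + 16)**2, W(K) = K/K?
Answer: 1705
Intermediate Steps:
W(K) = 1
T = 529 (T = 23**2 = 529)
T - 56*(W(-8) + (6*(-4) + 2)) = 529 - 56*(1 + (6*(-4) + 2)) = 529 - 56*(1 + (-24 + 2)) = 529 - 56*(1 - 22) = 529 - 56*(-21) = 529 + 1176 = 1705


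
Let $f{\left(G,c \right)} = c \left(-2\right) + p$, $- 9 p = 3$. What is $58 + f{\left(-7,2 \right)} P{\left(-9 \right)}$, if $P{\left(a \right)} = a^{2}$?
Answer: $-293$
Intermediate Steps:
$p = - \frac{1}{3}$ ($p = \left(- \frac{1}{9}\right) 3 = - \frac{1}{3} \approx -0.33333$)
$f{\left(G,c \right)} = - \frac{1}{3} - 2 c$ ($f{\left(G,c \right)} = c \left(-2\right) - \frac{1}{3} = - 2 c - \frac{1}{3} = - \frac{1}{3} - 2 c$)
$58 + f{\left(-7,2 \right)} P{\left(-9 \right)} = 58 + \left(- \frac{1}{3} - 4\right) \left(-9\right)^{2} = 58 + \left(- \frac{1}{3} - 4\right) 81 = 58 - 351 = -293$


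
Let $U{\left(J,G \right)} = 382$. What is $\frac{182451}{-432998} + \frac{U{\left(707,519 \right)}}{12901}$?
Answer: $- \frac{2188395115}{5586107198} \approx -0.39176$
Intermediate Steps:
$\frac{182451}{-432998} + \frac{U{\left(707,519 \right)}}{12901} = \frac{182451}{-432998} + \frac{382}{12901} = 182451 \left(- \frac{1}{432998}\right) + 382 \cdot \frac{1}{12901} = - \frac{182451}{432998} + \frac{382}{12901} = - \frac{2188395115}{5586107198}$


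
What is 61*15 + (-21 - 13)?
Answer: 881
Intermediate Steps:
61*15 + (-21 - 13) = 915 - 34 = 881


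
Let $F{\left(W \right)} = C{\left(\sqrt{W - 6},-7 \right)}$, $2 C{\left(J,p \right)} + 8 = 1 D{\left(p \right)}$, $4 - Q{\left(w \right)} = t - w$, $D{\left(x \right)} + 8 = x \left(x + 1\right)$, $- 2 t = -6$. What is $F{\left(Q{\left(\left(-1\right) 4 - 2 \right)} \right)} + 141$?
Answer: $154$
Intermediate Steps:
$t = 3$ ($t = \left(- \frac{1}{2}\right) \left(-6\right) = 3$)
$D{\left(x \right)} = -8 + x \left(1 + x\right)$ ($D{\left(x \right)} = -8 + x \left(x + 1\right) = -8 + x \left(1 + x\right)$)
$Q{\left(w \right)} = 1 + w$ ($Q{\left(w \right)} = 4 - \left(3 - w\right) = 4 + \left(-3 + w\right) = 1 + w$)
$C{\left(J,p \right)} = -8 + \frac{p}{2} + \frac{p^{2}}{2}$ ($C{\left(J,p \right)} = -4 + \frac{1 \left(-8 + p + p^{2}\right)}{2} = -4 + \frac{-8 + p + p^{2}}{2} = -4 + \left(-4 + \frac{p}{2} + \frac{p^{2}}{2}\right) = -8 + \frac{p}{2} + \frac{p^{2}}{2}$)
$F{\left(W \right)} = 13$ ($F{\left(W \right)} = -8 + \frac{1}{2} \left(-7\right) + \frac{\left(-7\right)^{2}}{2} = -8 - \frac{7}{2} + \frac{1}{2} \cdot 49 = -8 - \frac{7}{2} + \frac{49}{2} = 13$)
$F{\left(Q{\left(\left(-1\right) 4 - 2 \right)} \right)} + 141 = 13 + 141 = 154$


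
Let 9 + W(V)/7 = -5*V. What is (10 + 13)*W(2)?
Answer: -3059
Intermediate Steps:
W(V) = -63 - 35*V (W(V) = -63 + 7*(-5*V) = -63 - 35*V)
(10 + 13)*W(2) = (10 + 13)*(-63 - 35*2) = 23*(-63 - 70) = 23*(-133) = -3059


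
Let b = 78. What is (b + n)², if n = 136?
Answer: 45796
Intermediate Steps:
(b + n)² = (78 + 136)² = 214² = 45796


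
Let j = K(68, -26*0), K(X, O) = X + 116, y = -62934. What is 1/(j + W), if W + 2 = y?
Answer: -1/62752 ≈ -1.5936e-5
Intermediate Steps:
W = -62936 (W = -2 - 62934 = -62936)
K(X, O) = 116 + X
j = 184 (j = 116 + 68 = 184)
1/(j + W) = 1/(184 - 62936) = 1/(-62752) = -1/62752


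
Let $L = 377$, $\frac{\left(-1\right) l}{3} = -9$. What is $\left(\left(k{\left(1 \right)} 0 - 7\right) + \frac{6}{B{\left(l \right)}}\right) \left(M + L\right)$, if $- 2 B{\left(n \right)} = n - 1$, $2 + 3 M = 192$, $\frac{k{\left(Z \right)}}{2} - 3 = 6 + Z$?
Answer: $- \frac{128137}{39} \approx -3285.6$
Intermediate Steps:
$k{\left(Z \right)} = 18 + 2 Z$ ($k{\left(Z \right)} = 6 + 2 \left(6 + Z\right) = 6 + \left(12 + 2 Z\right) = 18 + 2 Z$)
$l = 27$ ($l = \left(-3\right) \left(-9\right) = 27$)
$M = \frac{190}{3}$ ($M = - \frac{2}{3} + \frac{1}{3} \cdot 192 = - \frac{2}{3} + 64 = \frac{190}{3} \approx 63.333$)
$B{\left(n \right)} = \frac{1}{2} - \frac{n}{2}$ ($B{\left(n \right)} = - \frac{n - 1}{2} = - \frac{-1 + n}{2} = \frac{1}{2} - \frac{n}{2}$)
$\left(\left(k{\left(1 \right)} 0 - 7\right) + \frac{6}{B{\left(l \right)}}\right) \left(M + L\right) = \left(\left(\left(18 + 2 \cdot 1\right) 0 - 7\right) + \frac{6}{\frac{1}{2} - \frac{27}{2}}\right) \left(\frac{190}{3} + 377\right) = \left(\left(\left(18 + 2\right) 0 - 7\right) + \frac{6}{\frac{1}{2} - \frac{27}{2}}\right) \frac{1321}{3} = \left(\left(20 \cdot 0 - 7\right) + \frac{6}{-13}\right) \frac{1321}{3} = \left(\left(0 - 7\right) + 6 \left(- \frac{1}{13}\right)\right) \frac{1321}{3} = \left(-7 - \frac{6}{13}\right) \frac{1321}{3} = \left(- \frac{97}{13}\right) \frac{1321}{3} = - \frac{128137}{39}$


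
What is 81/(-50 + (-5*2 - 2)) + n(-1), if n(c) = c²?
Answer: -19/62 ≈ -0.30645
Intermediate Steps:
81/(-50 + (-5*2 - 2)) + n(-1) = 81/(-50 + (-5*2 - 2)) + (-1)² = 81/(-50 + (-10 - 2)) + 1 = 81/(-50 - 12) + 1 = 81/(-62) + 1 = -1/62*81 + 1 = -81/62 + 1 = -19/62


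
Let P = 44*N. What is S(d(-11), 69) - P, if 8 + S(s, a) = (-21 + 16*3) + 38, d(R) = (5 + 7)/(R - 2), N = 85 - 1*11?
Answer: -3199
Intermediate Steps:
N = 74 (N = 85 - 11 = 74)
d(R) = 12/(-2 + R)
S(s, a) = 57 (S(s, a) = -8 + ((-21 + 16*3) + 38) = -8 + ((-21 + 48) + 38) = -8 + (27 + 38) = -8 + 65 = 57)
P = 3256 (P = 44*74 = 3256)
S(d(-11), 69) - P = 57 - 1*3256 = 57 - 3256 = -3199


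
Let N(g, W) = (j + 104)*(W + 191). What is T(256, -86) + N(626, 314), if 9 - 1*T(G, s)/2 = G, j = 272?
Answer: 189386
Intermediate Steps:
T(G, s) = 18 - 2*G
N(g, W) = 71816 + 376*W (N(g, W) = (272 + 104)*(W + 191) = 376*(191 + W) = 71816 + 376*W)
T(256, -86) + N(626, 314) = (18 - 2*256) + (71816 + 376*314) = (18 - 512) + (71816 + 118064) = -494 + 189880 = 189386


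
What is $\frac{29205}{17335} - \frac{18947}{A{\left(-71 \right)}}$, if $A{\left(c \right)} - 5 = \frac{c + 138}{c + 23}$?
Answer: $- \frac{3152073459}{599791} \approx -5255.3$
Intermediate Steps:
$A{\left(c \right)} = 5 + \frac{138 + c}{23 + c}$ ($A{\left(c \right)} = 5 + \frac{c + 138}{c + 23} = 5 + \frac{138 + c}{23 + c}$)
$\frac{29205}{17335} - \frac{18947}{A{\left(-71 \right)}} = \frac{29205}{17335} - \frac{18947}{\frac{1}{23 - 71} \left(253 + 6 \left(-71\right)\right)} = 29205 \cdot \frac{1}{17335} - \frac{18947}{\frac{1}{-48} \left(253 - 426\right)} = \frac{5841}{3467} - \frac{18947}{\left(- \frac{1}{48}\right) \left(-173\right)} = \frac{5841}{3467} - \frac{18947}{\frac{173}{48}} = \frac{5841}{3467} - \frac{909456}{173} = - \frac{3152073459}{599791}$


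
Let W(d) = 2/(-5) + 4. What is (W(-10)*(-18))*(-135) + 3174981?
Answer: 3183729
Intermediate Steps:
W(d) = 18/5 (W(d) = 2*(-⅕) + 4 = -⅖ + 4 = 18/5)
(W(-10)*(-18))*(-135) + 3174981 = ((18/5)*(-18))*(-135) + 3174981 = -324/5*(-135) + 3174981 = 8748 + 3174981 = 3183729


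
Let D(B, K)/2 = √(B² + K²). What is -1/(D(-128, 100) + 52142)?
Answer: -26071/1359341314 + 2*√1649/679670657 ≈ -1.9060e-5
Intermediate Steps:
D(B, K) = 2*√(B² + K²)
-1/(D(-128, 100) + 52142) = -1/(2*√((-128)² + 100²) + 52142) = -1/(2*√(16384 + 10000) + 52142) = -1/(2*√26384 + 52142) = -1/(2*(4*√1649) + 52142) = -1/(8*√1649 + 52142) = -1/(52142 + 8*√1649)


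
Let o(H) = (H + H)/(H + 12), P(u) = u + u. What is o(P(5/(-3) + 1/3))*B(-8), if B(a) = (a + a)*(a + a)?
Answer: -1024/7 ≈ -146.29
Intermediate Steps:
P(u) = 2*u
B(a) = 4*a² (B(a) = (2*a)*(2*a) = 4*a²)
o(H) = 2*H/(12 + H) (o(H) = (2*H)/(12 + H) = 2*H/(12 + H))
o(P(5/(-3) + 1/3))*B(-8) = (2*(2*(5/(-3) + 1/3))/(12 + 2*(5/(-3) + 1/3)))*(4*(-8)²) = (2*(2*(5*(-⅓) + 1*(⅓)))/(12 + 2*(5*(-⅓) + 1*(⅓))))*(4*64) = (2*(2*(-5/3 + ⅓))/(12 + 2*(-5/3 + ⅓)))*256 = (2*(2*(-4/3))/(12 + 2*(-4/3)))*256 = (2*(-8/3)/(12 - 8/3))*256 = (2*(-8/3)/(28/3))*256 = (2*(-8/3)*(3/28))*256 = -4/7*256 = -1024/7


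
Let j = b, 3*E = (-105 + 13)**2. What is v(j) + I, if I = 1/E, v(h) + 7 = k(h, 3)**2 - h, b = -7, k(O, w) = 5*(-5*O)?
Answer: 259210003/8464 ≈ 30625.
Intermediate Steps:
k(O, w) = -25*O
E = 8464/3 (E = (-105 + 13)**2/3 = (1/3)*(-92)**2 = (1/3)*8464 = 8464/3 ≈ 2821.3)
j = -7
v(h) = -7 - h + 625*h**2 (v(h) = -7 + ((-25*h)**2 - h) = -7 + (625*h**2 - h) = -7 + (-h + 625*h**2) = -7 - h + 625*h**2)
I = 3/8464 (I = 1/(8464/3) = 3/8464 ≈ 0.00035444)
v(j) + I = (-7 - 1*(-7) + 625*(-7)**2) + 3/8464 = (-7 + 7 + 625*49) + 3/8464 = (-7 + 7 + 30625) + 3/8464 = 30625 + 3/8464 = 259210003/8464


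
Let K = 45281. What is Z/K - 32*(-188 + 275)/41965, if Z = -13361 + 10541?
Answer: -244403604/1900217165 ≈ -0.12862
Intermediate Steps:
Z = -2820
Z/K - 32*(-188 + 275)/41965 = -2820/45281 - 32*(-188 + 275)/41965 = -2820*1/45281 - 32*87*(1/41965) = -2820/45281 - 2784*1/41965 = -2820/45281 - 2784/41965 = -244403604/1900217165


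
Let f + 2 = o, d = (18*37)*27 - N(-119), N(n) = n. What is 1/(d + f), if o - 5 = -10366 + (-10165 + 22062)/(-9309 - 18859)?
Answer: 28168/217952087 ≈ 0.00012924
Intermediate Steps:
d = 18101 (d = (18*37)*27 - 1*(-119) = 666*27 + 119 = 17982 + 119 = 18101)
o = -291860545/28168 (o = 5 + (-10366 + (-10165 + 22062)/(-9309 - 18859)) = 5 + (-10366 + 11897/(-28168)) = 5 + (-10366 + 11897*(-1/28168)) = 5 + (-10366 - 11897/28168) = 5 - 292001385/28168 = -291860545/28168 ≈ -10361.)
f = -291916881/28168 (f = -2 - 291860545/28168 = -291916881/28168 ≈ -10363.)
1/(d + f) = 1/(18101 - 291916881/28168) = 1/(217952087/28168) = 28168/217952087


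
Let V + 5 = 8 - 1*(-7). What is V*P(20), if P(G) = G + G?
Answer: 400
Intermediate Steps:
P(G) = 2*G
V = 10 (V = -5 + (8 - 1*(-7)) = -5 + (8 + 7) = -5 + 15 = 10)
V*P(20) = 10*(2*20) = 10*40 = 400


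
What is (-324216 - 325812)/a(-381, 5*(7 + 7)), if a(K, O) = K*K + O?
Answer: -650028/145231 ≈ -4.4758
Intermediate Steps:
a(K, O) = O + K**2 (a(K, O) = K**2 + O = O + K**2)
(-324216 - 325812)/a(-381, 5*(7 + 7)) = (-324216 - 325812)/(5*(7 + 7) + (-381)**2) = -650028/(5*14 + 145161) = -650028/(70 + 145161) = -650028/145231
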